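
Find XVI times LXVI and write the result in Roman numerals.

XVI = 16
LXVI = 66
16 × 66 = 1056

MLVI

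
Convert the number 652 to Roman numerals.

Convert 652 to Roman numerals:
  652 contains 1×500 (D)
  152 contains 1×100 (C)
  52 contains 1×50 (L)
  2 contains 2×1 (II)

DCLII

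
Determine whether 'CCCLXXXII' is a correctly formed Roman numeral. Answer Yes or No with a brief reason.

'CCCLXXXII': Check the rules: uses only the symbols I, V, X, L, C, D, M; no symbol is repeated more than three times in a row; V, L and D each appear at most once; no smaller symbol precedes a larger one (values never increase from left to right). Value: C (100) + C (100) + C (100) + L (50) + X (10) + X (10) + X (10) + I (1) + I (1) = 382. So it is a valid standard Roman numeral.

Yes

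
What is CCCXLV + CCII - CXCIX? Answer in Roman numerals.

CCCXLV = 345, CCII = 202, CXCIX = 199
345 + 202 = 547
547 - 199 = 348

CCCXLVIII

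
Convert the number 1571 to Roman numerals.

Convert 1571 to Roman numerals:
  1571 contains 1×1000 (M)
  571 contains 1×500 (D)
  71 contains 1×50 (L)
  21 contains 2×10 (XX)
  1 contains 1×1 (I)

MDLXXI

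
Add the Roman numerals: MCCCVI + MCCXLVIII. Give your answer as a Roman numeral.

MCCCVI = 1306
MCCXLVIII = 1248
1306 + 1248 = 2554

MMDLIV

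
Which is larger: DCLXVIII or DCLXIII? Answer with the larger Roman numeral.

DCLXVIII = 668
DCLXIII = 663
668 is larger

DCLXVIII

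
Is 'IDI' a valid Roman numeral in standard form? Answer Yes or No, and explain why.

'IDI': Invalid subtractive combination: ID

No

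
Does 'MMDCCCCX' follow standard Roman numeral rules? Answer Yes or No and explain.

'MMDCCCCX': More than 3 consecutive C's

No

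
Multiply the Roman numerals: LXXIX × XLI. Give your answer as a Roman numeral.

LXXIX = 79
XLI = 41
79 × 41 = 3239

MMMCCXXXIX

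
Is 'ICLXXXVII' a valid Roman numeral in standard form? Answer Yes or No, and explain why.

'ICLXXXVII': Invalid subtractive combination: IC

No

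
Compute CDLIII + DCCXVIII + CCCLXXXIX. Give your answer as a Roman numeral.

CDLIII = 453, DCCXVIII = 718, CCCLXXXIX = 389
453 + 718 = 1171
1171 + 389 = 1560

MDLX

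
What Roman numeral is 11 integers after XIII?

XIII = 13
13 + 11 = 24

XXIV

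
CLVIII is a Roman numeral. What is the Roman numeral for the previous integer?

CLVIII = 158, so the previous integer is 158 - 1 = 157

CLVII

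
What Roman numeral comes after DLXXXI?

DLXXXI = 581, so the next integer is 581 + 1 = 582

DLXXXII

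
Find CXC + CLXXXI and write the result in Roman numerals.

CXC = 190
CLXXXI = 181
190 + 181 = 371

CCCLXXI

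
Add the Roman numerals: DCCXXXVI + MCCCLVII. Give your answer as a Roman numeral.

DCCXXXVI = 736
MCCCLVII = 1357
736 + 1357 = 2093

MMXCIII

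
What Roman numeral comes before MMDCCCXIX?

MMDCCCXIX = 2819; previous is 2818

MMDCCCXVIII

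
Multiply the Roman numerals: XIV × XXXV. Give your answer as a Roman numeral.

XIV = 14
XXXV = 35
14 × 35 = 490

CDXC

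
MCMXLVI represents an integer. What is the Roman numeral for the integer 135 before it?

MCMXLVI = 1946
1946 - 135 = 1811

MDCCCXI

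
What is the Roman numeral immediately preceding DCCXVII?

DCCXVII = 717; previous is 716

DCCXVI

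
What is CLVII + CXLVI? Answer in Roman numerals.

CLVII = 157
CXLVI = 146
157 + 146 = 303

CCCIII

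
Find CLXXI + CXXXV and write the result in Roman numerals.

CLXXI = 171
CXXXV = 135
171 + 135 = 306

CCCVI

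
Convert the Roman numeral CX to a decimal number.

CX: C=100, X=10
100 + 10 = 110

110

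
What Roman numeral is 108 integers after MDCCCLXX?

MDCCCLXX = 1870
1870 + 108 = 1978

MCMLXXVIII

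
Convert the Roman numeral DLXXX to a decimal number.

DLXXX: D=500, L=50, X=10, X=10, X=10
500 + 50 + 10 + 10 + 10 = 580

580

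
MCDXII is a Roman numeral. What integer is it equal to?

MCDXII: M=1000, CD=400, X=10, I=1, I=1
1000 + 400 + 10 + 1 + 1 = 1412

1412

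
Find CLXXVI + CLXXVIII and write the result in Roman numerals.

CLXXVI = 176
CLXXVIII = 178
176 + 178 = 354

CCCLIV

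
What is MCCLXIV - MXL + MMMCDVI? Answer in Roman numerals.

MCCLXIV = 1264, MXL = 1040, MMMCDVI = 3406
1264 - 1040 = 224
224 + 3406 = 3630

MMMDCXXX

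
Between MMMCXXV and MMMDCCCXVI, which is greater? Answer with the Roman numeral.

MMMCXXV = 3125
MMMDCCCXVI = 3816
3816 is larger

MMMDCCCXVI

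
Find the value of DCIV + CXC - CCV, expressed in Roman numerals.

DCIV = 604, CXC = 190, CCV = 205
604 + 190 = 794
794 - 205 = 589

DLXXXIX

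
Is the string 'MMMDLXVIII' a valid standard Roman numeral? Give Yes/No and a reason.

'MMMDLXVIII': Check the rules: uses only the symbols I, V, X, L, C, D, M; no symbol is repeated more than three times in a row; V, L and D each appear at most once; no smaller symbol precedes a larger one (values never increase from left to right). Value: M (1000) + M (1000) + M (1000) + D (500) + L (50) + X (10) + V (5) + I (1) + I (1) + I (1) = 3568. So it is a valid standard Roman numeral.

Yes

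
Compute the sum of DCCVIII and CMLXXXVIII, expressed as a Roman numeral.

DCCVIII = 708
CMLXXXVIII = 988
708 + 988 = 1696

MDCXCVI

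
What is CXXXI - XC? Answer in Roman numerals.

CXXXI = 131
XC = 90
131 - 90 = 41

XLI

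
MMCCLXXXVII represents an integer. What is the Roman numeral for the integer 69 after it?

MMCCLXXXVII = 2287
2287 + 69 = 2356

MMCCCLVI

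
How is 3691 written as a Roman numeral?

Convert 3691 to Roman numerals:
  3691 contains 3×1000 (MMM)
  691 contains 1×500 (D)
  191 contains 1×100 (C)
  91 contains 1×90 (XC)
  1 contains 1×1 (I)

MMMDCXCI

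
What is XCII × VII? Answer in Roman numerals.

XCII = 92
VII = 7
92 × 7 = 644

DCXLIV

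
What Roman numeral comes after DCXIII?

DCXIII = 613; next is 614

DCXIV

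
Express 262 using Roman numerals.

Convert 262 to Roman numerals:
  262 contains 2×100 (CC)
  62 contains 1×50 (L)
  12 contains 1×10 (X)
  2 contains 2×1 (II)

CCLXII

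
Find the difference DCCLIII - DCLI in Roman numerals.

DCCLIII = 753
DCLI = 651
753 - 651 = 102

CII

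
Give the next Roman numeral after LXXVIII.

LXXVIII = 78; next is 79

LXXIX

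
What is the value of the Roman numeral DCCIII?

DCCIII: D=500, C=100, C=100, I=1, I=1, I=1
500 + 100 + 100 + 1 + 1 + 1 = 703

703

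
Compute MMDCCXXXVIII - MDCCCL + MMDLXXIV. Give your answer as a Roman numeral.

MMDCCXXXVIII = 2738, MDCCCL = 1850, MMDLXXIV = 2574
2738 - 1850 = 888
888 + 2574 = 3462

MMMCDLXII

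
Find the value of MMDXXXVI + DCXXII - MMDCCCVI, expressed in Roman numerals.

MMDXXXVI = 2536, DCXXII = 622, MMDCCCVI = 2806
2536 + 622 = 3158
3158 - 2806 = 352

CCCLII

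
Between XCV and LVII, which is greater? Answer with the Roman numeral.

XCV = 95
LVII = 57
95 is larger

XCV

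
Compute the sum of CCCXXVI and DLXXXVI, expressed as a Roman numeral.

CCCXXVI = 326
DLXXXVI = 586
326 + 586 = 912

CMXII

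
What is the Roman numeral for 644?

Convert 644 to Roman numerals:
  644 contains 1×500 (D)
  144 contains 1×100 (C)
  44 contains 1×40 (XL)
  4 contains 1×4 (IV)

DCXLIV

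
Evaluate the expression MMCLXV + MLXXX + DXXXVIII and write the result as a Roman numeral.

MMCLXV = 2165, MLXXX = 1080, DXXXVIII = 538
2165 + 1080 = 3245
3245 + 538 = 3783

MMMDCCLXXXIII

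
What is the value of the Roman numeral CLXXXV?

CLXXXV: C=100, L=50, X=10, X=10, X=10, V=5
100 + 50 + 10 + 10 + 10 + 5 = 185

185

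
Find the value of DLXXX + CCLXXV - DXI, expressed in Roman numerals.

DLXXX = 580, CCLXXV = 275, DXI = 511
580 + 275 = 855
855 - 511 = 344

CCCXLIV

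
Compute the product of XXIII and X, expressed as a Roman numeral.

XXIII = 23
X = 10
23 × 10 = 230

CCXXX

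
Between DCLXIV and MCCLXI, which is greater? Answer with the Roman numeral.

DCLXIV = 664
MCCLXI = 1261
1261 is larger

MCCLXI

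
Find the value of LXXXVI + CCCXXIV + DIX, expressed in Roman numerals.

LXXXVI = 86, CCCXXIV = 324, DIX = 509
86 + 324 = 410
410 + 509 = 919

CMXIX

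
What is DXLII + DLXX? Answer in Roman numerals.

DXLII = 542
DLXX = 570
542 + 570 = 1112

MCXII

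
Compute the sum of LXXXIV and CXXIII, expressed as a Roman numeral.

LXXXIV = 84
CXXIII = 123
84 + 123 = 207

CCVII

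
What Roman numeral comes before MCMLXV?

MCMLXV = 1965; previous is 1964

MCMLXIV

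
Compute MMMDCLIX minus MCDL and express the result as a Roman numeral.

MMMDCLIX = 3659
MCDL = 1450
3659 - 1450 = 2209

MMCCIX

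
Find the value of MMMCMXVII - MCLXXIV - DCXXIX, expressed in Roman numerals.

MMMCMXVII = 3917, MCLXXIV = 1174, DCXXIX = 629
3917 - 1174 = 2743
2743 - 629 = 2114

MMCXIV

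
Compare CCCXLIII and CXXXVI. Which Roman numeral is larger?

CCCXLIII = 343
CXXXVI = 136
343 is larger

CCCXLIII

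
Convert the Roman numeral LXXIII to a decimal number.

LXXIII: L=50, X=10, X=10, I=1, I=1, I=1
50 + 10 + 10 + 1 + 1 + 1 = 73

73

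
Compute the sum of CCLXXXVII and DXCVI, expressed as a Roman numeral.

CCLXXXVII = 287
DXCVI = 596
287 + 596 = 883

DCCCLXXXIII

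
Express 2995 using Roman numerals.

Convert 2995 to Roman numerals:
  2995 contains 2×1000 (MM)
  995 contains 1×900 (CM)
  95 contains 1×90 (XC)
  5 contains 1×5 (V)

MMCMXCV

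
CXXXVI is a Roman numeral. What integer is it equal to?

CXXXVI: C=100, X=10, X=10, X=10, V=5, I=1
100 + 10 + 10 + 10 + 5 + 1 = 136

136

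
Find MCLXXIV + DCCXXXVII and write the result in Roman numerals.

MCLXXIV = 1174
DCCXXXVII = 737
1174 + 737 = 1911

MCMXI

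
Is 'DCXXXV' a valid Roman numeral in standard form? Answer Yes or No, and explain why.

'DCXXXV': Check the rules: uses only the symbols I, V, X, L, C, D, M; no symbol is repeated more than three times in a row; V, L and D each appear at most once; no smaller symbol precedes a larger one (values never increase from left to right). Value: D (500) + C (100) + X (10) + X (10) + X (10) + V (5) = 635. So it is a valid standard Roman numeral.

Yes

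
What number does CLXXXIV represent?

CLXXXIV: C=100, L=50, X=10, X=10, X=10, IV=4
100 + 50 + 10 + 10 + 10 + 4 = 184

184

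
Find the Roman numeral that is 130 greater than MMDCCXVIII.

MMDCCXVIII = 2718
2718 + 130 = 2848

MMDCCCXLVIII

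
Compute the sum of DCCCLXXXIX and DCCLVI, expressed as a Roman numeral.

DCCCLXXXIX = 889
DCCLVI = 756
889 + 756 = 1645

MDCXLV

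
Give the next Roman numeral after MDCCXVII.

MDCCXVII = 1717; next is 1718

MDCCXVIII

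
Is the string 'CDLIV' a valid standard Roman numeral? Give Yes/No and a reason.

'CDLIV': Check the rules: uses only the symbols I, V, X, L, C, D, M; no symbol is repeated more than three times in a row; V, L and D each appear at most once; the only places a smaller symbol precedes a larger one are the allowed subtractive pairs CD, IV, the symbol right after such a pair (if any) is smaller than the pair's first symbol, and otherwise the values never increase from left to right. Value: CD (400) + L (50) + IV (4) = 454. So it is a valid standard Roman numeral.

Yes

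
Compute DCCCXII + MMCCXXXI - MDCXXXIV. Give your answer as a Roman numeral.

DCCCXII = 812, MMCCXXXI = 2231, MDCXXXIV = 1634
812 + 2231 = 3043
3043 - 1634 = 1409

MCDIX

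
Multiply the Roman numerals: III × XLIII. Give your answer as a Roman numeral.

III = 3
XLIII = 43
3 × 43 = 129

CXXIX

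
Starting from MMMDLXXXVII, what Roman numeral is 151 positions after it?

MMMDLXXXVII = 3587
3587 + 151 = 3738

MMMDCCXXXVIII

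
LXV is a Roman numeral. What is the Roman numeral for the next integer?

LXV = 65, so the next integer is 65 + 1 = 66

LXVI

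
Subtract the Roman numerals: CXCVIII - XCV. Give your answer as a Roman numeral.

CXCVIII = 198
XCV = 95
198 - 95 = 103

CIII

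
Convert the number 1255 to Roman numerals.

Convert 1255 to Roman numerals:
  1255 contains 1×1000 (M)
  255 contains 2×100 (CC)
  55 contains 1×50 (L)
  5 contains 1×5 (V)

MCCLV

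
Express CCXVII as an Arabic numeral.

CCXVII: C=100, C=100, X=10, V=5, I=1, I=1
100 + 100 + 10 + 5 + 1 + 1 = 217

217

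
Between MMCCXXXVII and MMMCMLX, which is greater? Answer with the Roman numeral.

MMCCXXXVII = 2237
MMMCMLX = 3960
3960 is larger

MMMCMLX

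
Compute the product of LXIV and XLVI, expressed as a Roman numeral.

LXIV = 64
XLVI = 46
64 × 46 = 2944

MMCMXLIV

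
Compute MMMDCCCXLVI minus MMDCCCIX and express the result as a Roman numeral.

MMMDCCCXLVI = 3846
MMDCCCIX = 2809
3846 - 2809 = 1037

MXXXVII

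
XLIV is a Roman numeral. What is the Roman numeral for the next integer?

XLIV = 44, so the next integer is 44 + 1 = 45

XLV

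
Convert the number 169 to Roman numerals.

Convert 169 to Roman numerals:
  169 contains 1×100 (C)
  69 contains 1×50 (L)
  19 contains 1×10 (X)
  9 contains 1×9 (IX)

CLXIX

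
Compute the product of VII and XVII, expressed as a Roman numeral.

VII = 7
XVII = 17
7 × 17 = 119

CXIX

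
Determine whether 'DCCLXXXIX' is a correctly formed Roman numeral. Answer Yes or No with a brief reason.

'DCCLXXXIX': Check the rules: uses only the symbols I, V, X, L, C, D, M; no symbol is repeated more than three times in a row; V, L and D each appear at most once; the only place a smaller symbol precedes a larger one is the allowed subtractive pair IX, the symbol right after such a pair (if any) is smaller than the pair's first symbol, and otherwise the values never increase from left to right. Value: D (500) + C (100) + C (100) + L (50) + X (10) + X (10) + X (10) + IX (9) = 789. So it is a valid standard Roman numeral.

Yes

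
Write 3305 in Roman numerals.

Convert 3305 to Roman numerals:
  3305 contains 3×1000 (MMM)
  305 contains 3×100 (CCC)
  5 contains 1×5 (V)

MMMCCCV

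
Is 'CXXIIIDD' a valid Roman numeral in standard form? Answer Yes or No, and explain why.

'CXXIIIDD': D should not appear more than once

No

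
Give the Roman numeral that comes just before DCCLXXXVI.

DCCLXXXVI = 786; previous is 785

DCCLXXXV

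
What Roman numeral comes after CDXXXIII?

CDXXXIII = 433; next is 434

CDXXXIV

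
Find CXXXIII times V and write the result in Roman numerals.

CXXXIII = 133
V = 5
133 × 5 = 665

DCLXV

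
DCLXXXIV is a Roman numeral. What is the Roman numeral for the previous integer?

DCLXXXIV = 684, so the previous integer is 684 - 1 = 683

DCLXXXIII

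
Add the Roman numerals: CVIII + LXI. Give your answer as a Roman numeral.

CVIII = 108
LXI = 61
108 + 61 = 169

CLXIX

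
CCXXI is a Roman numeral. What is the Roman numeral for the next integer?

CCXXI = 221; next is 222

CCXXII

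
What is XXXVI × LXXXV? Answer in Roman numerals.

XXXVI = 36
LXXXV = 85
36 × 85 = 3060

MMMLX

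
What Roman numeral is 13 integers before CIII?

CIII = 103
103 - 13 = 90

XC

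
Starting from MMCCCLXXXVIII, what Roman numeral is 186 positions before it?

MMCCCLXXXVIII = 2388
2388 - 186 = 2202

MMCCII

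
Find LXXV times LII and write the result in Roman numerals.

LXXV = 75
LII = 52
75 × 52 = 3900

MMMCM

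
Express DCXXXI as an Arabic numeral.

DCXXXI: D=500, C=100, X=10, X=10, X=10, I=1
500 + 100 + 10 + 10 + 10 + 1 = 631

631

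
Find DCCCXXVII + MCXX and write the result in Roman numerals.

DCCCXXVII = 827
MCXX = 1120
827 + 1120 = 1947

MCMXLVII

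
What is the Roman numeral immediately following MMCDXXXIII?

MMCDXXXIII = 2433, so the next integer is 2433 + 1 = 2434

MMCDXXXIV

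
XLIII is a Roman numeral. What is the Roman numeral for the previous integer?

XLIII = 43; previous is 42

XLII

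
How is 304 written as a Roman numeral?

Convert 304 to Roman numerals:
  304 contains 3×100 (CCC)
  4 contains 1×4 (IV)

CCCIV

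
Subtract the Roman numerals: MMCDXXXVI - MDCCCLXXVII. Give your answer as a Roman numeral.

MMCDXXXVI = 2436
MDCCCLXXVII = 1877
2436 - 1877 = 559

DLIX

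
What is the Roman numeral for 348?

Convert 348 to Roman numerals:
  348 contains 3×100 (CCC)
  48 contains 1×40 (XL)
  8 contains 1×5 (V)
  3 contains 3×1 (III)

CCCXLVIII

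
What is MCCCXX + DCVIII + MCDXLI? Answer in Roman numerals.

MCCCXX = 1320, DCVIII = 608, MCDXLI = 1441
1320 + 608 = 1928
1928 + 1441 = 3369

MMMCCCLXIX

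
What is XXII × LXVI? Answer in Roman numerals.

XXII = 22
LXVI = 66
22 × 66 = 1452

MCDLII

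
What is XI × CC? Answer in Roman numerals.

XI = 11
CC = 200
11 × 200 = 2200

MMCC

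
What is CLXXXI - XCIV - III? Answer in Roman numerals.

CLXXXI = 181, XCIV = 94, III = 3
181 - 94 = 87
87 - 3 = 84

LXXXIV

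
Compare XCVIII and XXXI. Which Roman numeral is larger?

XCVIII = 98
XXXI = 31
98 is larger

XCVIII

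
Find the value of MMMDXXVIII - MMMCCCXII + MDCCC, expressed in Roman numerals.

MMMDXXVIII = 3528, MMMCCCXII = 3312, MDCCC = 1800
3528 - 3312 = 216
216 + 1800 = 2016

MMXVI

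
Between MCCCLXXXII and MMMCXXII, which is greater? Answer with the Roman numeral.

MCCCLXXXII = 1382
MMMCXXII = 3122
3122 is larger

MMMCXXII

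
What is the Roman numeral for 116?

Convert 116 to Roman numerals:
  116 contains 1×100 (C)
  16 contains 1×10 (X)
  6 contains 1×5 (V)
  1 contains 1×1 (I)

CXVI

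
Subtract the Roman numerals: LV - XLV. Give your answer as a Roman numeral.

LV = 55
XLV = 45
55 - 45 = 10

X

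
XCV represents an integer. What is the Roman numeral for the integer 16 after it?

XCV = 95
95 + 16 = 111

CXI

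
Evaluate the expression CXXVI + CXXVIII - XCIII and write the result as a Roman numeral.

CXXVI = 126, CXXVIII = 128, XCIII = 93
126 + 128 = 254
254 - 93 = 161

CLXI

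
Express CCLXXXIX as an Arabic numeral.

CCLXXXIX: C=100, C=100, L=50, X=10, X=10, X=10, IX=9
100 + 100 + 50 + 10 + 10 + 10 + 9 = 289

289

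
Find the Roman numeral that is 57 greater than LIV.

LIV = 54
54 + 57 = 111

CXI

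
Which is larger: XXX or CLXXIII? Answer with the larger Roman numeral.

XXX = 30
CLXXIII = 173
173 is larger

CLXXIII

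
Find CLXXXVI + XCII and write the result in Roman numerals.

CLXXXVI = 186
XCII = 92
186 + 92 = 278

CCLXXVIII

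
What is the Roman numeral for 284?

Convert 284 to Roman numerals:
  284 contains 2×100 (CC)
  84 contains 1×50 (L)
  34 contains 3×10 (XXX)
  4 contains 1×4 (IV)

CCLXXXIV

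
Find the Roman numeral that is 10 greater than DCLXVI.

DCLXVI = 666
666 + 10 = 676

DCLXXVI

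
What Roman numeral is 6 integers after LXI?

LXI = 61
61 + 6 = 67

LXVII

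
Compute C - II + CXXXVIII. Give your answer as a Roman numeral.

C = 100, II = 2, CXXXVIII = 138
100 - 2 = 98
98 + 138 = 236

CCXXXVI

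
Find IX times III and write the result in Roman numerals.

IX = 9
III = 3
9 × 3 = 27

XXVII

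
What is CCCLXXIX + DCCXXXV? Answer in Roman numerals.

CCCLXXIX = 379
DCCXXXV = 735
379 + 735 = 1114

MCXIV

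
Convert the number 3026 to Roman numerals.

Convert 3026 to Roman numerals:
  3026 contains 3×1000 (MMM)
  26 contains 2×10 (XX)
  6 contains 1×5 (V)
  1 contains 1×1 (I)

MMMXXVI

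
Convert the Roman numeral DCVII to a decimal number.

DCVII: D=500, C=100, V=5, I=1, I=1
500 + 100 + 5 + 1 + 1 = 607

607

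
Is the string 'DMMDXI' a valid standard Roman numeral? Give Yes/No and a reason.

'DMMDXI': D should not appear more than once

No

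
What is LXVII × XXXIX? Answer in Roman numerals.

LXVII = 67
XXXIX = 39
67 × 39 = 2613

MMDCXIII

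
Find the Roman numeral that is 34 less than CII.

CII = 102
102 - 34 = 68

LXVIII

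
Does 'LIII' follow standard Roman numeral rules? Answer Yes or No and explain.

'LIII': Check the rules: uses only the symbols I, V, X, L, C, D, M; no symbol is repeated more than three times in a row; V, L and D each appear at most once; no smaller symbol precedes a larger one (values never increase from left to right). Value: L (50) + I (1) + I (1) + I (1) = 53. So it is a valid standard Roman numeral.

Yes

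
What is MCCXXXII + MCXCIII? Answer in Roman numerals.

MCCXXXII = 1232
MCXCIII = 1193
1232 + 1193 = 2425

MMCDXXV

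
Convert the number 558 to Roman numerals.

Convert 558 to Roman numerals:
  558 contains 1×500 (D)
  58 contains 1×50 (L)
  8 contains 1×5 (V)
  3 contains 3×1 (III)

DLVIII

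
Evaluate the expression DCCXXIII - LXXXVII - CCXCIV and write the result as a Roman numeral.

DCCXXIII = 723, LXXXVII = 87, CCXCIV = 294
723 - 87 = 636
636 - 294 = 342

CCCXLII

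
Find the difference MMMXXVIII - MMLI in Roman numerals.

MMMXXVIII = 3028
MMLI = 2051
3028 - 2051 = 977

CMLXXVII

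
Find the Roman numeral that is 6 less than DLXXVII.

DLXXVII = 577
577 - 6 = 571

DLXXI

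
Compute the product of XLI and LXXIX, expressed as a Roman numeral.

XLI = 41
LXXIX = 79
41 × 79 = 3239

MMMCCXXXIX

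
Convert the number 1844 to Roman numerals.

Convert 1844 to Roman numerals:
  1844 contains 1×1000 (M)
  844 contains 1×500 (D)
  344 contains 3×100 (CCC)
  44 contains 1×40 (XL)
  4 contains 1×4 (IV)

MDCCCXLIV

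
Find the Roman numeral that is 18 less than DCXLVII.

DCXLVII = 647
647 - 18 = 629

DCXXIX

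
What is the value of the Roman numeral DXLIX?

DXLIX: D=500, XL=40, IX=9
500 + 40 + 9 = 549

549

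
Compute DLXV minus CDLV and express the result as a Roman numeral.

DLXV = 565
CDLV = 455
565 - 455 = 110

CX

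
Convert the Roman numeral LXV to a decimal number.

LXV: L=50, X=10, V=5
50 + 10 + 5 = 65

65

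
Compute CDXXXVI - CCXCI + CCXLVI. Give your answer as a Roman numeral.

CDXXXVI = 436, CCXCI = 291, CCXLVI = 246
436 - 291 = 145
145 + 246 = 391

CCCXCI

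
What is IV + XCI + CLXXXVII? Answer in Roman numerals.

IV = 4, XCI = 91, CLXXXVII = 187
4 + 91 = 95
95 + 187 = 282

CCLXXXII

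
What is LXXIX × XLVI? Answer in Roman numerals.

LXXIX = 79
XLVI = 46
79 × 46 = 3634

MMMDCXXXIV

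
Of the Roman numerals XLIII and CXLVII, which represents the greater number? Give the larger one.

XLIII = 43
CXLVII = 147
147 is larger

CXLVII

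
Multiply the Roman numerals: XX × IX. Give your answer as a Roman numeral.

XX = 20
IX = 9
20 × 9 = 180

CLXXX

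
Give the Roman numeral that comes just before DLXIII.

DLXIII = 563; previous is 562

DLXII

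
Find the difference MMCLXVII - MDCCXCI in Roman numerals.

MMCLXVII = 2167
MDCCXCI = 1791
2167 - 1791 = 376

CCCLXXVI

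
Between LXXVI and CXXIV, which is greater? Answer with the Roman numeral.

LXXVI = 76
CXXIV = 124
124 is larger

CXXIV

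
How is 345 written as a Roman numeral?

Convert 345 to Roman numerals:
  345 contains 3×100 (CCC)
  45 contains 1×40 (XL)
  5 contains 1×5 (V)

CCCXLV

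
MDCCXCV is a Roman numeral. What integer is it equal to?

MDCCXCV: M=1000, D=500, C=100, C=100, XC=90, V=5
1000 + 500 + 100 + 100 + 90 + 5 = 1795

1795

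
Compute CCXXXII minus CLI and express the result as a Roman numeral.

CCXXXII = 232
CLI = 151
232 - 151 = 81

LXXXI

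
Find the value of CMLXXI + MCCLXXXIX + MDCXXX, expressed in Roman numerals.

CMLXXI = 971, MCCLXXXIX = 1289, MDCXXX = 1630
971 + 1289 = 2260
2260 + 1630 = 3890

MMMDCCCXC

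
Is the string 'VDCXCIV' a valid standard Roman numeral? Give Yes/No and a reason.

'VDCXCIV': V should not appear more than once

No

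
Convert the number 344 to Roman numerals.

Convert 344 to Roman numerals:
  344 contains 3×100 (CCC)
  44 contains 1×40 (XL)
  4 contains 1×4 (IV)

CCCXLIV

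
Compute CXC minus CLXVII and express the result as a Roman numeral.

CXC = 190
CLXVII = 167
190 - 167 = 23

XXIII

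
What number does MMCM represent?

MMCM: M=1000, M=1000, CM=900
1000 + 1000 + 900 = 2900

2900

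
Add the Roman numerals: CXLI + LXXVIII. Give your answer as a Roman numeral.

CXLI = 141
LXXVIII = 78
141 + 78 = 219

CCXIX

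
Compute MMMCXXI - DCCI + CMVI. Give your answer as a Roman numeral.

MMMCXXI = 3121, DCCI = 701, CMVI = 906
3121 - 701 = 2420
2420 + 906 = 3326

MMMCCCXXVI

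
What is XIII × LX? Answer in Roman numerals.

XIII = 13
LX = 60
13 × 60 = 780

DCCLXXX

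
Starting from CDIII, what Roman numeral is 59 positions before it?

CDIII = 403
403 - 59 = 344

CCCXLIV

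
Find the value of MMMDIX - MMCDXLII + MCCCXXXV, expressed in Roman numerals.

MMMDIX = 3509, MMCDXLII = 2442, MCCCXXXV = 1335
3509 - 2442 = 1067
1067 + 1335 = 2402

MMCDII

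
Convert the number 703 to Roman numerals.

Convert 703 to Roman numerals:
  703 contains 1×500 (D)
  203 contains 2×100 (CC)
  3 contains 3×1 (III)

DCCIII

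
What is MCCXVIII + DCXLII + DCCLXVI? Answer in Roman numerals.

MCCXVIII = 1218, DCXLII = 642, DCCLXVI = 766
1218 + 642 = 1860
1860 + 766 = 2626

MMDCXXVI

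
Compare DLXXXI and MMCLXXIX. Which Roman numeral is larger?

DLXXXI = 581
MMCLXXIX = 2179
2179 is larger

MMCLXXIX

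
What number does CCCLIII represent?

CCCLIII: C=100, C=100, C=100, L=50, I=1, I=1, I=1
100 + 100 + 100 + 50 + 1 + 1 + 1 = 353

353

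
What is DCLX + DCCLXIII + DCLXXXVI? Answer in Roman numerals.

DCLX = 660, DCCLXIII = 763, DCLXXXVI = 686
660 + 763 = 1423
1423 + 686 = 2109

MMCIX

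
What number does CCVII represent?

CCVII: C=100, C=100, V=5, I=1, I=1
100 + 100 + 5 + 1 + 1 = 207

207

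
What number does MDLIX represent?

MDLIX: M=1000, D=500, L=50, IX=9
1000 + 500 + 50 + 9 = 1559

1559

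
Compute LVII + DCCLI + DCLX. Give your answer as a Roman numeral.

LVII = 57, DCCLI = 751, DCLX = 660
57 + 751 = 808
808 + 660 = 1468

MCDLXVIII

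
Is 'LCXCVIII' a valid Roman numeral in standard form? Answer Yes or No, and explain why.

'LCXCVIII': Invalid subtractive combination: LC

No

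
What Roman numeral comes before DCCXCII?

DCCXCII = 792, so the previous integer is 792 - 1 = 791

DCCXCI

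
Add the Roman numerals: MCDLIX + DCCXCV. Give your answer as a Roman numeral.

MCDLIX = 1459
DCCXCV = 795
1459 + 795 = 2254

MMCCLIV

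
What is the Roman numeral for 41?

Convert 41 to Roman numerals:
  41 contains 1×40 (XL)
  1 contains 1×1 (I)

XLI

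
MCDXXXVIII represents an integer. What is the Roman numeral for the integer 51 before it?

MCDXXXVIII = 1438
1438 - 51 = 1387

MCCCLXXXVII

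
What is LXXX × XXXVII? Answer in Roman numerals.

LXXX = 80
XXXVII = 37
80 × 37 = 2960

MMCMLX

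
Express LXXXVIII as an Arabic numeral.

LXXXVIII: L=50, X=10, X=10, X=10, V=5, I=1, I=1, I=1
50 + 10 + 10 + 10 + 5 + 1 + 1 + 1 = 88

88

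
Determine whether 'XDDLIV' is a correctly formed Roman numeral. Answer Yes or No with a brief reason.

'XDDLIV': D should not appear more than once

No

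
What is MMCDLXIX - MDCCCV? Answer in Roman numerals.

MMCDLXIX = 2469
MDCCCV = 1805
2469 - 1805 = 664

DCLXIV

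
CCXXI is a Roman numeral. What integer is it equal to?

CCXXI: C=100, C=100, X=10, X=10, I=1
100 + 100 + 10 + 10 + 1 = 221

221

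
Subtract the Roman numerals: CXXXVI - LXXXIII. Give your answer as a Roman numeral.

CXXXVI = 136
LXXXIII = 83
136 - 83 = 53

LIII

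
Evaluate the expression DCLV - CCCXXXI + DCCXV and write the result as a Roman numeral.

DCLV = 655, CCCXXXI = 331, DCCXV = 715
655 - 331 = 324
324 + 715 = 1039

MXXXIX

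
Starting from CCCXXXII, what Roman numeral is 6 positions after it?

CCCXXXII = 332
332 + 6 = 338

CCCXXXVIII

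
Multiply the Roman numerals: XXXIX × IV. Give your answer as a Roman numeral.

XXXIX = 39
IV = 4
39 × 4 = 156

CLVI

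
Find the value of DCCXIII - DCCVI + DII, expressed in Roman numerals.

DCCXIII = 713, DCCVI = 706, DII = 502
713 - 706 = 7
7 + 502 = 509

DIX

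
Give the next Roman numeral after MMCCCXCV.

MMCCCXCV = 2395; next is 2396

MMCCCXCVI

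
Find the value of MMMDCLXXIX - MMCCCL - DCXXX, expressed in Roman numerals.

MMMDCLXXIX = 3679, MMCCCL = 2350, DCXXX = 630
3679 - 2350 = 1329
1329 - 630 = 699

DCXCIX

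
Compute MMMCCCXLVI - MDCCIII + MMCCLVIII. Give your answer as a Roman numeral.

MMMCCCXLVI = 3346, MDCCIII = 1703, MMCCLVIII = 2258
3346 - 1703 = 1643
1643 + 2258 = 3901

MMMCMI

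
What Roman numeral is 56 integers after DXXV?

DXXV = 525
525 + 56 = 581

DLXXXI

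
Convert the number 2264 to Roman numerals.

Convert 2264 to Roman numerals:
  2264 contains 2×1000 (MM)
  264 contains 2×100 (CC)
  64 contains 1×50 (L)
  14 contains 1×10 (X)
  4 contains 1×4 (IV)

MMCCLXIV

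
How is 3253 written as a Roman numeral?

Convert 3253 to Roman numerals:
  3253 contains 3×1000 (MMM)
  253 contains 2×100 (CC)
  53 contains 1×50 (L)
  3 contains 3×1 (III)

MMMCCLIII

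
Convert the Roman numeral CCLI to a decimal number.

CCLI: C=100, C=100, L=50, I=1
100 + 100 + 50 + 1 = 251

251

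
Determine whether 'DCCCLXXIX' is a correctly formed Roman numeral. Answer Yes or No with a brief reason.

'DCCCLXXIX': Check the rules: uses only the symbols I, V, X, L, C, D, M; no symbol is repeated more than three times in a row; V, L and D each appear at most once; the only place a smaller symbol precedes a larger one is the allowed subtractive pair IX, the symbol right after such a pair (if any) is smaller than the pair's first symbol, and otherwise the values never increase from left to right. Value: D (500) + C (100) + C (100) + C (100) + L (50) + X (10) + X (10) + IX (9) = 879. So it is a valid standard Roman numeral.

Yes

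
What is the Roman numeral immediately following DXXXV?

DXXXV = 535; next is 536

DXXXVI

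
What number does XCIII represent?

XCIII: XC=90, I=1, I=1, I=1
90 + 1 + 1 + 1 = 93

93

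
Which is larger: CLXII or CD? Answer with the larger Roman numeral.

CLXII = 162
CD = 400
400 is larger

CD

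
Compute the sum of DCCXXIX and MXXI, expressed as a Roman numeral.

DCCXXIX = 729
MXXI = 1021
729 + 1021 = 1750

MDCCL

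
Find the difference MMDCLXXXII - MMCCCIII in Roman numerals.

MMDCLXXXII = 2682
MMCCCIII = 2303
2682 - 2303 = 379

CCCLXXIX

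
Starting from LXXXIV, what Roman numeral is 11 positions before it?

LXXXIV = 84
84 - 11 = 73

LXXIII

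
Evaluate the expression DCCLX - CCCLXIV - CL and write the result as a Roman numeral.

DCCLX = 760, CCCLXIV = 364, CL = 150
760 - 364 = 396
396 - 150 = 246

CCXLVI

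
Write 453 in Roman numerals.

Convert 453 to Roman numerals:
  453 contains 1×400 (CD)
  53 contains 1×50 (L)
  3 contains 3×1 (III)

CDLIII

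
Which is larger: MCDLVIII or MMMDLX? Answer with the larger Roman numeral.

MCDLVIII = 1458
MMMDLX = 3560
3560 is larger

MMMDLX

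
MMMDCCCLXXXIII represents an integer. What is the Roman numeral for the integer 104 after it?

MMMDCCCLXXXIII = 3883
3883 + 104 = 3987

MMMCMLXXXVII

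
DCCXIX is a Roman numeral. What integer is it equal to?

DCCXIX: D=500, C=100, C=100, X=10, IX=9
500 + 100 + 100 + 10 + 9 = 719

719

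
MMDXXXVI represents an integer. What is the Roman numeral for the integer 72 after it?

MMDXXXVI = 2536
2536 + 72 = 2608

MMDCVIII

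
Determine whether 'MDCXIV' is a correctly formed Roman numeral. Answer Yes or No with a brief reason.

'MDCXIV': Check the rules: uses only the symbols I, V, X, L, C, D, M; no symbol is repeated more than three times in a row; V, L and D each appear at most once; the only place a smaller symbol precedes a larger one is the allowed subtractive pair IV, the symbol right after such a pair (if any) is smaller than the pair's first symbol, and otherwise the values never increase from left to right. Value: M (1000) + D (500) + C (100) + X (10) + IV (4) = 1614. So it is a valid standard Roman numeral.

Yes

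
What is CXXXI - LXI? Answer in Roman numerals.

CXXXI = 131
LXI = 61
131 - 61 = 70

LXX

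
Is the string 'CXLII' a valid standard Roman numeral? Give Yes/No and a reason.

'CXLII': Check the rules: uses only the symbols I, V, X, L, C, D, M; no symbol is repeated more than three times in a row; V, L and D each appear at most once; the only place a smaller symbol precedes a larger one is the allowed subtractive pair XL, the symbol right after such a pair (if any) is smaller than the pair's first symbol, and otherwise the values never increase from left to right. Value: C (100) + XL (40) + I (1) + I (1) = 142. So it is a valid standard Roman numeral.

Yes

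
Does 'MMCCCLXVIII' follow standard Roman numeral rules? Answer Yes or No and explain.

'MMCCCLXVIII': Check the rules: uses only the symbols I, V, X, L, C, D, M; no symbol is repeated more than three times in a row; V, L and D each appear at most once; no smaller symbol precedes a larger one (values never increase from left to right). Value: M (1000) + M (1000) + C (100) + C (100) + C (100) + L (50) + X (10) + V (5) + I (1) + I (1) + I (1) = 2368. So it is a valid standard Roman numeral.

Yes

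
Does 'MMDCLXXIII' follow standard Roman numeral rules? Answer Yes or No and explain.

'MMDCLXXIII': Check the rules: uses only the symbols I, V, X, L, C, D, M; no symbol is repeated more than three times in a row; V, L and D each appear at most once; no smaller symbol precedes a larger one (values never increase from left to right). Value: M (1000) + M (1000) + D (500) + C (100) + L (50) + X (10) + X (10) + I (1) + I (1) + I (1) = 2673. So it is a valid standard Roman numeral.

Yes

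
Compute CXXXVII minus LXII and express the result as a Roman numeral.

CXXXVII = 137
LXII = 62
137 - 62 = 75

LXXV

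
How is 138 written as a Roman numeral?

Convert 138 to Roman numerals:
  138 contains 1×100 (C)
  38 contains 3×10 (XXX)
  8 contains 1×5 (V)
  3 contains 3×1 (III)

CXXXVIII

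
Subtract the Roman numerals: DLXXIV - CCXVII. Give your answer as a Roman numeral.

DLXXIV = 574
CCXVII = 217
574 - 217 = 357

CCCLVII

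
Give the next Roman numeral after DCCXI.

DCCXI = 711, so the next integer is 711 + 1 = 712

DCCXII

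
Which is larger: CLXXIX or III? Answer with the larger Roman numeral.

CLXXIX = 179
III = 3
179 is larger

CLXXIX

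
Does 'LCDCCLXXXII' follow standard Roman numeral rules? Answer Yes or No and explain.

'LCDCCLXXXII': L should not appear more than once

No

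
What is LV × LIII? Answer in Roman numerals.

LV = 55
LIII = 53
55 × 53 = 2915

MMCMXV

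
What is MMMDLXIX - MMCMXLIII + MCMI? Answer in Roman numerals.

MMMDLXIX = 3569, MMCMXLIII = 2943, MCMI = 1901
3569 - 2943 = 626
626 + 1901 = 2527

MMDXXVII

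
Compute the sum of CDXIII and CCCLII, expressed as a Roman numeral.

CDXIII = 413
CCCLII = 352
413 + 352 = 765

DCCLXV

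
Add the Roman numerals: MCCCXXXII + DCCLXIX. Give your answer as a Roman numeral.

MCCCXXXII = 1332
DCCLXIX = 769
1332 + 769 = 2101

MMCI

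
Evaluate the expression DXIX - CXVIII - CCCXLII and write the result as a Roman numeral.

DXIX = 519, CXVIII = 118, CCCXLII = 342
519 - 118 = 401
401 - 342 = 59

LIX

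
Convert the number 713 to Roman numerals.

Convert 713 to Roman numerals:
  713 contains 1×500 (D)
  213 contains 2×100 (CC)
  13 contains 1×10 (X)
  3 contains 3×1 (III)

DCCXIII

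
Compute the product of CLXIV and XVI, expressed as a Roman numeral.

CLXIV = 164
XVI = 16
164 × 16 = 2624

MMDCXXIV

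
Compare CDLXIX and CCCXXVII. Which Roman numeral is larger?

CDLXIX = 469
CCCXXVII = 327
469 is larger

CDLXIX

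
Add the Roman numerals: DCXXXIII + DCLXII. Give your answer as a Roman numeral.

DCXXXIII = 633
DCLXII = 662
633 + 662 = 1295

MCCXCV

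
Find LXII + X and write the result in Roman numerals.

LXII = 62
X = 10
62 + 10 = 72

LXXII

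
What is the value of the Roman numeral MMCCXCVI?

MMCCXCVI: M=1000, M=1000, C=100, C=100, XC=90, V=5, I=1
1000 + 1000 + 100 + 100 + 90 + 5 + 1 = 2296

2296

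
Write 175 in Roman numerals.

Convert 175 to Roman numerals:
  175 contains 1×100 (C)
  75 contains 1×50 (L)
  25 contains 2×10 (XX)
  5 contains 1×5 (V)

CLXXV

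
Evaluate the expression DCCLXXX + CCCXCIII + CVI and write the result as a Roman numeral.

DCCLXXX = 780, CCCXCIII = 393, CVI = 106
780 + 393 = 1173
1173 + 106 = 1279

MCCLXXIX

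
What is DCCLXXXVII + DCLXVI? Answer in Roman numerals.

DCCLXXXVII = 787
DCLXVI = 666
787 + 666 = 1453

MCDLIII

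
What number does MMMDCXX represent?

MMMDCXX: M=1000, M=1000, M=1000, D=500, C=100, X=10, X=10
1000 + 1000 + 1000 + 500 + 100 + 10 + 10 = 3620

3620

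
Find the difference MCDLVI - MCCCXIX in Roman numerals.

MCDLVI = 1456
MCCCXIX = 1319
1456 - 1319 = 137

CXXXVII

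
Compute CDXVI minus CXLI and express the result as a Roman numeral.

CDXVI = 416
CXLI = 141
416 - 141 = 275

CCLXXV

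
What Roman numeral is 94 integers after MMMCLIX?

MMMCLIX = 3159
3159 + 94 = 3253

MMMCCLIII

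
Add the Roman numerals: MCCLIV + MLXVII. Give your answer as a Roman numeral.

MCCLIV = 1254
MLXVII = 1067
1254 + 1067 = 2321

MMCCCXXI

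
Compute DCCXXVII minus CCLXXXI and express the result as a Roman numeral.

DCCXXVII = 727
CCLXXXI = 281
727 - 281 = 446

CDXLVI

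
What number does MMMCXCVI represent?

MMMCXCVI: M=1000, M=1000, M=1000, C=100, XC=90, V=5, I=1
1000 + 1000 + 1000 + 100 + 90 + 5 + 1 = 3196

3196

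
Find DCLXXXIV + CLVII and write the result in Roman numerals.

DCLXXXIV = 684
CLVII = 157
684 + 157 = 841

DCCCXLI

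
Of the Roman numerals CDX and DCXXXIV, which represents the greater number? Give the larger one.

CDX = 410
DCXXXIV = 634
634 is larger

DCXXXIV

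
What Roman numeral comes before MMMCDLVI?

MMMCDLVI = 3456, so the previous integer is 3456 - 1 = 3455

MMMCDLV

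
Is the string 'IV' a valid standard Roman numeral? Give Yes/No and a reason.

'IV': Check the rules: uses only the symbols I, V, X, L, C, D, M; no symbol is repeated more than three times in a row; V, L and D each appear at most once; the only place a smaller symbol precedes a larger one is the allowed subtractive pair IV, the symbol right after such a pair (if any) is smaller than the pair's first symbol, and otherwise the values never increase from left to right. Value: IV = 4. So it is a valid standard Roman numeral.

Yes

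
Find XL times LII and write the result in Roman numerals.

XL = 40
LII = 52
40 × 52 = 2080

MMLXXX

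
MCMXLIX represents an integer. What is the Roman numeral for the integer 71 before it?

MCMXLIX = 1949
1949 - 71 = 1878

MDCCCLXXVIII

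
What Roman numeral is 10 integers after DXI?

DXI = 511
511 + 10 = 521

DXXI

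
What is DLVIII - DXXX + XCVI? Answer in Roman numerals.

DLVIII = 558, DXXX = 530, XCVI = 96
558 - 530 = 28
28 + 96 = 124

CXXIV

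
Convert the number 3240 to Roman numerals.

Convert 3240 to Roman numerals:
  3240 contains 3×1000 (MMM)
  240 contains 2×100 (CC)
  40 contains 1×40 (XL)

MMMCCXL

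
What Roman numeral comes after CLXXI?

CLXXI = 171, so the next integer is 171 + 1 = 172

CLXXII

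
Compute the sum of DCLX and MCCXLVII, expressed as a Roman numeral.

DCLX = 660
MCCXLVII = 1247
660 + 1247 = 1907

MCMVII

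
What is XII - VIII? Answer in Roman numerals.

XII = 12
VIII = 8
12 - 8 = 4

IV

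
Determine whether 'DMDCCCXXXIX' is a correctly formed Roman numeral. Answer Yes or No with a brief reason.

'DMDCCCXXXIX': D should not appear more than once

No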